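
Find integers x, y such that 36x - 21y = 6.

Step 1: Check solvability.
gcd(36, 21) = 3
Since 3 divides 6, solutions exist.

Step 2: Apply extended Euclidean algorithm to find gcd.
We find integers such that 36*x0 + 21*y0 = 3

Step 3: Scale the particular solution.
Multiply by 6/3 = 2:
x = 6, y = 10

Step 4: Verify.
36*(6) - 21*(10) = 6 = 6 ✓

x = 6, y = 10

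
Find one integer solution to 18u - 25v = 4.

Step 1: Check solvability.
gcd(18, 25) = 1
Since 1 divides 4, solutions exist.

Step 2: Apply extended Euclidean algorithm to find gcd.
We find integers such that 18*x0 + 25*y0 = 1

Step 3: Scale the particular solution.
Multiply by 4/1 = 4:
u = 28, v = 20

Step 4: Verify.
18*(28) - 25*(20) = 4 = 4 ✓

u = 28, v = 20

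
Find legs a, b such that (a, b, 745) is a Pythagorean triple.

We need a² + b² = 745² = 555025.
Trying: 407² + 624² = 165649 + 389376 = 555025 ✓

(407, 624, 745)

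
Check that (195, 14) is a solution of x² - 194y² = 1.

Compute x² = 195² = 38025
Compute 194y² = 194·14² = 194·196 = 38024
x² - 194y² = 38025 - 38024 = 1
Since this equals 1, (195, 14) is a solution.

Yes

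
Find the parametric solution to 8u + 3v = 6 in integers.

Step 1: Compute gcd(8, 3) = 1.
Since 1 divides 6, solutions exist.

Step 2: Find a particular solution using extended Euclidean algorithm.
We get u₀ = -6, v₀ = 18.
Check: 8*-6 + 3*18 = 6 = 6 ✓

Step 3: Write the general solution.
u = -6 + (3/1)t = -6 + 3t
v = 18 - (8/1)t = 18 - 8t
for any integer t.

u = -6 + 3t, v = 18 - 8t for integer t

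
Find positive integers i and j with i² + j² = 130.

We need to find integers i, j > 0 such that i² + j² = 130.
Trying i = 3: j² = 130 - 3² = 130 - 9 = 121
j = 11
Check: 3² + 11² = 9 + 121 = 130 ✓

130 = 3² + 11²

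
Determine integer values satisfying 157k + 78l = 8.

Step 1: Check solvability.
gcd(157, 78) = 1
Since 1 divides 8, solutions exist.

Step 2: Apply extended Euclidean algorithm to find gcd.
We find integers such that 157*x0 + 78*y0 = 1

Step 3: Scale the particular solution.
Multiply by 8/1 = 8:
k = 8, l = -16

Step 4: Verify.
157*(8) + 78*(-16) = 8 = 8 ✓

k = 8, l = -16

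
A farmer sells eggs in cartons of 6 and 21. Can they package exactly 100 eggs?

We need non-negative a, b with 6a + 21b = 100.
gcd(6, 21) = 3, and 3 does not divide 100.
No integer solutions exist.

No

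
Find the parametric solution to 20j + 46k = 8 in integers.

Step 1: Compute gcd(20, 46) = 2.
Since 2 divides 8, solutions exist.

Step 2: Find a particular solution using extended Euclidean algorithm.
We get j₀ = 28, k₀ = -12.
Check: 20*28 + 46*-12 = 8 = 8 ✓

Step 3: Write the general solution.
j = 28 + (46/2)t = 28 + 23t
k = -12 - (20/2)t = -12 - 10t
for any integer t.

j = 28 + 23t, k = -12 - 10t for integer t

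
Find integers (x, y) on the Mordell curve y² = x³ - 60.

Try small integer x values and check whether x³ - 60 is a perfect square.
x = 4: x³ - 60 = 4³ - 60 = 64 - 60 = 4
Is 4 a perfect square? 2² = 4 ✓
So (x, y) = (4, -2) is a solution.

x = 4, y = -2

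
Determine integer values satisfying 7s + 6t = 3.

Step 1: Check solvability.
gcd(7, 6) = 1
Since 1 divides 3, solutions exist.

Step 2: Apply extended Euclidean algorithm to find gcd.
We find integers such that 7*x0 + 6*y0 = 1

Step 3: Scale the particular solution.
Multiply by 3/1 = 3:
s = 3, t = -3

Step 4: Verify.
7*(3) + 6*(-3) = 3 = 3 ✓

s = 3, t = -3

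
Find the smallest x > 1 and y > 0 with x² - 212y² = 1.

We seek the smallest positive integers (x, y) with x² - 212y² = 1, i.e., x² = 212y² + 1.
Try successive y values:
y = 1: x² = 212·1² + 1 = 213, not a perfect square
y = 2: x² = 212·2² + 1 = 849, not a perfect square
y = 3: x² = 212·3² + 1 = 1909, not a perfect square
... continuing the search (or via continued fractions) ...
y = 4550: x² = 212·4550² + 1 = 4388930001, x = 66249 ✓

Verify: 66249² - 212·4550² = 4388930001 - 4388930000 = 1 ✓

x = 66249, y = 4550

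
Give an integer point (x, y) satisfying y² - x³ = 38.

Try small integer x values and check whether x³ + 38 is a perfect square.
x = 11: x³ + 38 = 11³ + 38 = 1331 + 38 = 1369
Is 1369 a perfect square? 37² = 1369 ✓
So (x, y) = (11, -37) is a solution.

x = 11, y = -37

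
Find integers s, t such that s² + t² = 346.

We need to find integers s, t > 0 such that s² + t² = 346.
Trying s = 11: t² = 346 - 11² = 346 - 121 = 225
t = 15
Check: 11² + 15² = 121 + 225 = 346 ✓

346 = 11² + 15²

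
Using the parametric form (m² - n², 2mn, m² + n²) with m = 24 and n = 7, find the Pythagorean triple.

a = m² - n² = 576 - 49 = 527
b = 2mn = 2·24·7 = 336
c = m² + n² = 576 + 49 = 625
Verify: 527² + 336² = 277729 + 112896 = 390625 = 625² ✓

(527, 336, 625)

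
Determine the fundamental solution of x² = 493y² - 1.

We need x² = 493y² - 1. Try successive y:
y = 1: x² = 493·1² - 1 = 492, not a perfect square
y = 2: x² = 493·2² - 1 = 1971, not a perfect square
y = 3: x² = 493·3² - 1 = 4436, not a perfect square
...
y = 30805: x² = 493·30805² - 1 = 467831376324 = 683982² ✓
Check: 683982² - 493·30805² = 467831376324 - 467831376325 = -1 ✓

x = 683982, y = 30805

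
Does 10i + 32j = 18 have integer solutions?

Step 1: Compute gcd(10, 32).
gcd(10, 32) = 2

Step 2: Check divisibility.
Does 2 divide 18? 18 = 2 x 9, so yes.

By the theorem on linear Diophantine equations, 10i + 32j = 18 has integer solutions if and only if gcd(10, 32) divides 18. Since 2 | 18, solutions exist.

Yes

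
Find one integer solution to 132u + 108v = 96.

Step 1: Check solvability.
gcd(132, 108) = 12
Since 12 divides 96, solutions exist.

Step 2: Apply extended Euclidean algorithm to find gcd.
We find integers such that 132*x0 + 108*y0 = 12

Step 3: Scale the particular solution.
Multiply by 96/12 = 8:
u = -32, v = 40

Step 4: Verify.
132*(-32) + 108*(40) = 96 = 96 ✓

u = -32, v = 40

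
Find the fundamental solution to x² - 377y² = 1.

We seek the smallest positive integers (x, y) with x² - 377y² = 1, i.e., x² = 377y² + 1.
Try successive y values:
y = 1: x² = 377·1² + 1 = 378, not a perfect square
y = 2: x² = 377·2² + 1 = 1509, not a perfect square
y = 3: x² = 377·3² + 1 = 3394, not a perfect square
... continuing the search (or via continued fractions) ...
y = 12: x² = 377·12² + 1 = 54289, x = 233 ✓

Verify: 233² - 377·12² = 54289 - 54288 = 1 ✓

x = 233, y = 12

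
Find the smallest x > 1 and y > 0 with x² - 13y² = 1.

We seek the smallest positive integers (x, y) with x² - 13y² = 1, i.e., x² = 13y² + 1.
Try successive y values:
y = 1: x² = 13·1² + 1 = 14, not a perfect square
y = 2: x² = 13·2² + 1 = 53, not a perfect square
y = 3: x² = 13·3² + 1 = 118, not a perfect square
... continuing the search (or via continued fractions) ...
y = 180: x² = 13·180² + 1 = 421201, x = 649 ✓

Verify: 649² - 13·180² = 421201 - 421200 = 1 ✓

x = 649, y = 180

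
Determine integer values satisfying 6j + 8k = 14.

Step 1: Check solvability.
gcd(6, 8) = 2
Since 2 divides 14, solutions exist.

Step 2: Apply extended Euclidean algorithm to find gcd.
We find integers such that 6*x0 + 8*y0 = 2

Step 3: Scale the particular solution.
Multiply by 14/2 = 7:
j = -7, k = 7

Step 4: Verify.
6*(-7) + 8*(7) = 14 = 14 ✓

j = -7, k = 7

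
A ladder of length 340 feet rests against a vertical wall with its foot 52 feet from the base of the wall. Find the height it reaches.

The ladder, wall, and ground form a right triangle with hypotenuse 340 and one leg 52.
By the Pythagorean theorem: h² = 340² - 52² = 115600 - 2704 = 112896
h = √112896 = 336 feet

336 feet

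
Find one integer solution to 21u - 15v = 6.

Step 1: Check solvability.
gcd(21, 15) = 3
Since 3 divides 6, solutions exist.

Step 2: Apply extended Euclidean algorithm to find gcd.
We find integers such that 21*x0 + 15*y0 = 3

Step 3: Scale the particular solution.
Multiply by 6/3 = 2:
u = -4, v = -6

Step 4: Verify.
21*(-4) - 15*(-6) = 6 = 6 ✓

u = -4, v = -6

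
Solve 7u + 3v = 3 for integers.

Step 1: Check solvability.
gcd(7, 3) = 1
Since 1 divides 3, solutions exist.

Step 2: Apply extended Euclidean algorithm to find gcd.
We find integers such that 7*x0 + 3*y0 = 1

Step 3: Scale the particular solution.
Multiply by 3/1 = 3:
u = 3, v = -6

Step 4: Verify.
7*(3) + 3*(-6) = 3 = 3 ✓

u = 3, v = -6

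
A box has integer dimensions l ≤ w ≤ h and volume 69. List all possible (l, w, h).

Iterate l from 1 to ⌊69^(1/3)⌋. For each l dividing 69, iterate w ≥ l with w dividing 69/l, and set h = 69/(l·w).
Triples found (2): (1×1×69), (1×3×23)

(1×1×69), (1×3×23)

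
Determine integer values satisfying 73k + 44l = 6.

Step 1: Check solvability.
gcd(73, 44) = 1
Since 1 divides 6, solutions exist.

Step 2: Apply extended Euclidean algorithm to find gcd.
We find integers such that 73*x0 + 44*y0 = 1

Step 3: Scale the particular solution.
Multiply by 6/1 = 6:
k = -18, l = 30

Step 4: Verify.
73*(-18) + 44*(30) = 6 = 6 ✓

k = -18, l = 30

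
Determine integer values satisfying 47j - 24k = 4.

Step 1: Check solvability.
gcd(47, 24) = 1
Since 1 divides 4, solutions exist.

Step 2: Apply extended Euclidean algorithm to find gcd.
We find integers such that 47*x0 + 24*y0 = 1

Step 3: Scale the particular solution.
Multiply by 4/1 = 4:
j = -4, k = -8

Step 4: Verify.
47*(-4) - 24*(-8) = 4 = 4 ✓

j = -4, k = -8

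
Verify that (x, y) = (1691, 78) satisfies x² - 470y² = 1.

Compute x² = 1691² = 2859481
Compute 470y² = 470·78² = 470·6084 = 2859480
x² - 470y² = 2859481 - 2859480 = 1
Since this equals 1, (1691, 78) is a solution.

Yes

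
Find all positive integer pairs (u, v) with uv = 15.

The positive divisors of 15 are: 1, 3, 5, 15.
Each divisor d gives the pair (d, 15/d):
(1, 15), (3, 5), (5, 3), (15, 1)

(1, 15), (3, 5), (5, 3), (15, 1)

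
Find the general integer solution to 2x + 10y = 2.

Step 1: Compute gcd(2, 10) = 2.
Since 2 divides 2, solutions exist.

Step 2: Find a particular solution using extended Euclidean algorithm.
We get x₀ = 1, y₀ = 0.
Check: 2*1 + 10*0 = 2 = 2 ✓

Step 3: Write the general solution.
x = 1 + (10/2)t = 1 + 5t
y = 0 - (2/2)t = 0 - 1t
for any integer t.

x = 1 + 5t, y = 0 - 1t for integer t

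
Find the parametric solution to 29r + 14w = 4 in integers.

Step 1: Compute gcd(29, 14) = 1.
Since 1 divides 4, solutions exist.

Step 2: Find a particular solution using extended Euclidean algorithm.
We get r₀ = 4, w₀ = -8.
Check: 29*4 + 14*-8 = 4 = 4 ✓

Step 3: Write the general solution.
r = 4 + (14/1)t = 4 + 14t
w = -8 - (29/1)t = -8 - 29t
for any integer t.

r = 4 + 14t, w = -8 - 29t for integer t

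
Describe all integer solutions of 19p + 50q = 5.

Step 1: Compute gcd(19, 50) = 1.
Since 1 divides 5, solutions exist.

Step 2: Find a particular solution using extended Euclidean algorithm.
We get p₀ = -105, q₀ = 40.
Check: 19*-105 + 50*40 = 5 = 5 ✓

Step 3: Write the general solution.
p = -105 + (50/1)t = -105 + 50t
q = 40 - (19/1)t = 40 - 19t
for any integer t.

p = -105 + 50t, q = 40 - 19t for integer t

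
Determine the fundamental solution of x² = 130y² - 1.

We need x² = 130y² - 1. Try successive y:
y = 1: x² = 130·1² - 1 = 129, not a perfect square
y = 2: x² = 130·2² - 1 = 519, not a perfect square
y = 3: x² = 130·3² - 1 = 1169, not a perfect square
...
y = 5: x² = 130·5² - 1 = 3249 = 57² ✓
Check: 57² - 130·5² = 3249 - 3250 = -1 ✓

x = 57, y = 5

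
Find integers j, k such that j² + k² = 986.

We need to find integers j, k > 0 such that j² + k² = 986.
Trying j = 5: k² = 986 - 5² = 986 - 25 = 961
k = 31
Check: 5² + 31² = 25 + 961 = 986 ✓

986 = 5² + 31²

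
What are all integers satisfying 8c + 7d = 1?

Step 1: Compute gcd(8, 7) = 1.
Since 1 divides 1, solutions exist.

Step 2: Find a particular solution using extended Euclidean algorithm.
We get c₀ = 1, d₀ = -1.
Check: 8*1 + 7*-1 = 1 = 1 ✓

Step 3: Write the general solution.
c = 1 + (7/1)t = 1 + 7t
d = -1 - (8/1)t = -1 - 8t
for any integer t.

c = 1 + 7t, d = -1 - 8t for integer t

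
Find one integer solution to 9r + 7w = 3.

Step 1: Check solvability.
gcd(9, 7) = 1
Since 1 divides 3, solutions exist.

Step 2: Apply extended Euclidean algorithm to find gcd.
We find integers such that 9*x0 + 7*y0 = 1

Step 3: Scale the particular solution.
Multiply by 3/1 = 3:
r = -9, w = 12

Step 4: Verify.
9*(-9) + 7*(12) = 3 = 3 ✓

r = -9, w = 12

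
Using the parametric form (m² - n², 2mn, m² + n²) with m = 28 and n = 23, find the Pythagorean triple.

a = m² - n² = 28² - 23² = 784 - 529 = 255
b = 2mn = 2·28·23 = 1288
c = m² + n² = 784 + 529 = 1313
Verify: 255² + 1288² = 65025 + 1658944 = 1723969 = 1313² ✓

(255, 1288, 1313)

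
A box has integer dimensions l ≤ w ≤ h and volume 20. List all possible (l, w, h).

Iterate l from 1 to ⌊20^(1/3)⌋. For each l dividing 20, iterate w ≥ l with w dividing 20/l, and set h = 20/(l·w).
Triples found (4): (1×1×20), (1×2×10), (1×4×5), (2×2×5)

(1×1×20), (1×2×10), (1×4×5), (2×2×5)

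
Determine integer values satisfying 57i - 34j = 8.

Step 1: Check solvability.
gcd(57, 34) = 1
Since 1 divides 8, solutions exist.

Step 2: Apply extended Euclidean algorithm to find gcd.
We find integers such that 57*x0 + 34*y0 = 1

Step 3: Scale the particular solution.
Multiply by 8/1 = 8:
i = 24, j = 40

Step 4: Verify.
57*(24) - 34*(40) = 8 = 8 ✓

i = 24, j = 40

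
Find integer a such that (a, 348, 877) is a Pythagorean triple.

a² = c² - b² = 877² - 348² = 769129 - 121104 = 648025
a = sqrt(648025) = 805

805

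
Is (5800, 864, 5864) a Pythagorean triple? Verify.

Compute a² + b² = 5800² + 864² = 33640000 + 746496 = 34386496
Compute c² = 5864² = 34386496
Since 34386496 = 34386496, confirmed.

Yes, it is a Pythagorean triple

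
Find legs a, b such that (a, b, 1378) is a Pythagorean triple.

We need a² + b² = 1378² = 1898884.
Trying: 1122² + 800² = 1258884 + 640000 = 1898884 ✓

(1122, 800, 1378)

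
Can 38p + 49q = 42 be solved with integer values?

Step 1: Compute gcd(38, 49).
gcd(38, 49) = 1

Step 2: Check divisibility.
Does 1 divide 42? 42 = 1 x 42, so yes.

By the theorem on linear Diophantine equations, 38p + 49q = 42 has integer solutions if and only if gcd(38, 49) divides 42. Since 1 | 42, solutions exist.

Yes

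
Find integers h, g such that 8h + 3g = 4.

Step 1: Check solvability.
gcd(8, 3) = 1
Since 1 divides 4, solutions exist.

Step 2: Apply extended Euclidean algorithm to find gcd.
We find integers such that 8*x0 + 3*y0 = 1

Step 3: Scale the particular solution.
Multiply by 4/1 = 4:
h = -4, g = 12

Step 4: Verify.
8*(-4) + 3*(12) = 4 = 4 ✓

h = -4, g = 12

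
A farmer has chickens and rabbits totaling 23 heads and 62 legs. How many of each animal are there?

Let c = chickens, r = rabbits.
Heads: c + r = 23
Legs: 2c + 4r = 62
From the first equation, c = 23 - r. Substitute:
2(23 - r) + 4r = 62
46 + 2r = 62
r = (62 - 46)/2 = 8
c = 23 - 8 = 15

Chickens: 15, Rabbits: 8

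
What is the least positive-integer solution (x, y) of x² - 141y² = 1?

We seek the smallest positive integers (x, y) with x² - 141y² = 1, i.e., x² = 141y² + 1.
Try successive y values:
y = 1: x² = 141·1² + 1 = 142, not a perfect square
y = 2: x² = 141·2² + 1 = 565, not a perfect square
y = 3: x² = 141·3² + 1 = 1270, not a perfect square
... continuing the search (or via continued fractions) ...
y = 8: x² = 141·8² + 1 = 9025, x = 95 ✓

Verify: 95² - 141·8² = 9025 - 9024 = 1 ✓

x = 95, y = 8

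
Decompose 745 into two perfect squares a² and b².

We need to find integers a, b > 0 such that a² + b² = 745.
Trying a = 4: b² = 745 - 4² = 745 - 16 = 729
b = 27
Check: 4² + 27² = 16 + 729 = 745 ✓

745 = 4² + 27²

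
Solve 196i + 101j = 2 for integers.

Step 1: Check solvability.
gcd(196, 101) = 1
Since 1 divides 2, solutions exist.

Step 2: Apply extended Euclidean algorithm to find gcd.
We find integers such that 196*x0 + 101*y0 = 1

Step 3: Scale the particular solution.
Multiply by 2/1 = 2:
i = -34, j = 66

Step 4: Verify.
196*(-34) + 101*(66) = 2 = 2 ✓

i = -34, j = 66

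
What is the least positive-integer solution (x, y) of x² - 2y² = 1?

We seek the smallest positive integers (x, y) with x² - 2y² = 1, i.e., x² = 2y² + 1.
Try successive y values:
y = 1: x² = 2·1² + 1 = 3, not a perfect square
y = 2: x² = 2·2² + 1 = 9, x = 3 ✓

Verify: 3² - 2·2² = 9 - 8 = 1 ✓

x = 3, y = 2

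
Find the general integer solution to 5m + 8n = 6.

Step 1: Compute gcd(5, 8) = 1.
Since 1 divides 6, solutions exist.

Step 2: Find a particular solution using extended Euclidean algorithm.
We get m₀ = -18, n₀ = 12.
Check: 5*-18 + 8*12 = 6 = 6 ✓

Step 3: Write the general solution.
m = -18 + (8/1)t = -18 + 8t
n = 12 - (5/1)t = 12 - 5t
for any integer t.

m = -18 + 8t, n = 12 - 5t for integer t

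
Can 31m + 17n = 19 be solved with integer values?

Step 1: Compute gcd(31, 17).
gcd(31, 17) = 1

Step 2: Check divisibility.
Does 1 divide 19? 19 = 1 x 19, so yes.

By the theorem on linear Diophantine equations, 31m + 17n = 19 has integer solutions if and only if gcd(31, 17) divides 19. Since 1 | 19, solutions exist.

Yes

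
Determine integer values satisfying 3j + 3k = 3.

Step 1: Check solvability.
gcd(3, 3) = 3
Since 3 divides 3, solutions exist.

Step 2: Apply extended Euclidean algorithm to find gcd.
We find integers such that 3*x0 + 3*y0 = 3

Step 3: Scale the particular solution.
Multiply by 3/3 = 1:
j = 0, k = 1

Step 4: Verify.
3*(0) + 3*(1) = 3 = 3 ✓

j = 0, k = 1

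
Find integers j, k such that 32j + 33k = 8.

Step 1: Check solvability.
gcd(32, 33) = 1
Since 1 divides 8, solutions exist.

Step 2: Apply extended Euclidean algorithm to find gcd.
We find integers such that 32*x0 + 33*y0 = 1

Step 3: Scale the particular solution.
Multiply by 8/1 = 8:
j = -8, k = 8

Step 4: Verify.
32*(-8) + 33*(8) = 8 = 8 ✓

j = -8, k = 8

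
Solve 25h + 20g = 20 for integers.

Step 1: Check solvability.
gcd(25, 20) = 5
Since 5 divides 20, solutions exist.

Step 2: Apply extended Euclidean algorithm to find gcd.
We find integers such that 25*x0 + 20*y0 = 5

Step 3: Scale the particular solution.
Multiply by 20/5 = 4:
h = 4, g = -4

Step 4: Verify.
25*(4) + 20*(-4) = 20 = 20 ✓

h = 4, g = -4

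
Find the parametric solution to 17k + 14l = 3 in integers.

Step 1: Compute gcd(17, 14) = 1.
Since 1 divides 3, solutions exist.

Step 2: Find a particular solution using extended Euclidean algorithm.
We get k₀ = 15, l₀ = -18.
Check: 17*15 + 14*-18 = 3 = 3 ✓

Step 3: Write the general solution.
k = 15 + (14/1)t = 15 + 14t
l = -18 - (17/1)t = -18 - 17t
for any integer t.

k = 15 + 14t, l = -18 - 17t for integer t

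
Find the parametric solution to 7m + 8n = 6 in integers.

Step 1: Compute gcd(7, 8) = 1.
Since 1 divides 6, solutions exist.

Step 2: Find a particular solution using extended Euclidean algorithm.
We get m₀ = -6, n₀ = 6.
Check: 7*-6 + 8*6 = 6 = 6 ✓

Step 3: Write the general solution.
m = -6 + (8/1)t = -6 + 8t
n = 6 - (7/1)t = 6 - 7t
for any integer t.

m = -6 + 8t, n = 6 - 7t for integer t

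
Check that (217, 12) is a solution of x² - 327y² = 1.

Compute x² = 217² = 47089
Compute 327y² = 327·12² = 327·144 = 47088
x² - 327y² = 47089 - 47088 = 1
Since this equals 1, (217, 12) is a solution.

Yes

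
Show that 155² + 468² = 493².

Compute a² + b²:
155² + 468² = 24025 + 219024 = 243049
Compute c²:
493² = 243049
Since 243049 = 243049, it is a Pythagorean triple.

Yes, it is a Pythagorean triple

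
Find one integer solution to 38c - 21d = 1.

Step 1: Check solvability.
gcd(38, 21) = 1
Since 1 divides 1, solutions exist.

Step 2: Apply extended Euclidean algorithm to find gcd.
We find integers such that 38*x0 + 21*y0 = 1

Step 3: Scale the particular solution.
Multiply by 1/1 = 1:
c = 5, d = 9

Step 4: Verify.
38*(5) - 21*(9) = 1 = 1 ✓

c = 5, d = 9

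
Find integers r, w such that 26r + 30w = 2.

Step 1: Check solvability.
gcd(26, 30) = 2
Since 2 divides 2, solutions exist.

Step 2: Apply extended Euclidean algorithm to find gcd.
We find integers such that 26*x0 + 30*y0 = 2

Step 3: Scale the particular solution.
Multiply by 2/2 = 1:
r = 7, w = -6

Step 4: Verify.
26*(7) + 30*(-6) = 2 = 2 ✓

r = 7, w = -6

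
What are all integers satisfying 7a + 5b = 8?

Step 1: Compute gcd(7, 5) = 1.
Since 1 divides 8, solutions exist.

Step 2: Find a particular solution using extended Euclidean algorithm.
We get a₀ = -16, b₀ = 24.
Check: 7*-16 + 5*24 = 8 = 8 ✓

Step 3: Write the general solution.
a = -16 + (5/1)t = -16 + 5t
b = 24 - (7/1)t = 24 - 7t
for any integer t.

a = -16 + 5t, b = 24 - 7t for integer t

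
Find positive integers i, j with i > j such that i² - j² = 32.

Factor: i² - j² = (i+j)(i-j) = 32.
We need two factors of 32 with the same parity.
Use i+j = 16 and i-j = 2 (product 16·2 = 32).
Adding: 2i = 18, so i = 9.
Subtracting: 2j = 14, so j = 7.
Check: 9² - 7² = 81 - 49 = 32 ✓

i = 9, j = 7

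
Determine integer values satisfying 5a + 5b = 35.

Step 1: Check solvability.
gcd(5, 5) = 5
Since 5 divides 35, solutions exist.

Step 2: Apply extended Euclidean algorithm to find gcd.
We find integers such that 5*x0 + 5*y0 = 5

Step 3: Scale the particular solution.
Multiply by 35/5 = 7:
a = 0, b = 7

Step 4: Verify.
5*(0) + 5*(7) = 35 = 35 ✓

a = 0, b = 7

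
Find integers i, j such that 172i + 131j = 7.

Step 1: Check solvability.
gcd(172, 131) = 1
Since 1 divides 7, solutions exist.

Step 2: Apply extended Euclidean algorithm to find gcd.
We find integers such that 172*x0 + 131*y0 = 1

Step 3: Scale the particular solution.
Multiply by 7/1 = 7:
i = 112, j = -147

Step 4: Verify.
172*(112) + 131*(-147) = 7 = 7 ✓

i = 112, j = -147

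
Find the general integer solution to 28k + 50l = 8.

Step 1: Compute gcd(28, 50) = 2.
Since 2 divides 8, solutions exist.

Step 2: Find a particular solution using extended Euclidean algorithm.
We get k₀ = 36, l₀ = -20.
Check: 28*36 + 50*-20 = 8 = 8 ✓

Step 3: Write the general solution.
k = 36 + (50/2)t = 36 + 25t
l = -20 - (28/2)t = -20 - 14t
for any integer t.

k = 36 + 25t, l = -20 - 14t for integer t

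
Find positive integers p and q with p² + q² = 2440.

We need to find integers p, q > 0 such that p² + q² = 2440.
Trying p = 18: q² = 2440 - 18² = 2440 - 324 = 2116
q = 46
Check: 18² + 46² = 324 + 2116 = 2440 ✓

2440 = 18² + 46²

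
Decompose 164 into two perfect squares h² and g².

We need to find integers h, g > 0 such that h² + g² = 164.
Trying h = 8: g² = 164 - 8² = 164 - 64 = 100
g = 10
Check: 8² + 10² = 64 + 100 = 164 ✓

164 = 8² + 10²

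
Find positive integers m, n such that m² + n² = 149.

Search for m with 149 - m² a perfect square.
m = 7: 149 - 7² = 149 - 49 = 100 = 10² ✓
So m = 7, n = 10.

m = 7, n = 10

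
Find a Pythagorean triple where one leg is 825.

We need the other leg and hypotenuse such that 825² + x² = c².
Take x = 232, c = 857: 825² + 232² = 680625 + 53824 = 734449 = 857² ✓
Triple: (825, 232, 857)

(825, 232, 857)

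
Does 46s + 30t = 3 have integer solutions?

Step 1: Compute gcd(46, 30).
gcd(46, 30) = 2

Step 2: Check divisibility.
Does 2 divide 3? 3 = 2 x 1 + 1, so no.

By the theorem on linear Diophantine equations, 46s + 30t = 3 has integer solutions if and only if gcd(46, 30) divides 3. Since 2 does not divide 3, no solutions exist.

No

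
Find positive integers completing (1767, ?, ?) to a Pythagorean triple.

We need the other leg and hypotenuse such that 1767² + x² = c².
Take x = 900, c = 1983: 1767² + 900² = 3122289 + 810000 = 3932289 = 1983² ✓
Triple: (1767, 900, 1983)

(1767, 900, 1983)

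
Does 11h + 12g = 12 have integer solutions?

Step 1: Compute gcd(11, 12).
gcd(11, 12) = 1

Step 2: Check divisibility.
Does 1 divide 12? 12 = 1 x 12, so yes.

By the theorem on linear Diophantine equations, 11h + 12g = 12 has integer solutions if and only if gcd(11, 12) divides 12. Since 1 | 12, solutions exist.

Yes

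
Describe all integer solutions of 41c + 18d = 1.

Step 1: Compute gcd(41, 18) = 1.
Since 1 divides 1, solutions exist.

Step 2: Find a particular solution using extended Euclidean algorithm.
We get c₀ = -7, d₀ = 16.
Check: 41*-7 + 18*16 = 1 = 1 ✓

Step 3: Write the general solution.
c = -7 + (18/1)t = -7 + 18t
d = 16 - (41/1)t = 16 - 41t
for any integer t.

c = -7 + 18t, d = 16 - 41t for integer t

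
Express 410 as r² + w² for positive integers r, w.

We need to find integers r, w > 0 such that r² + w² = 410.
Trying r = 7: w² = 410 - 7² = 410 - 49 = 361
w = 19
Check: 7² + 19² = 49 + 361 = 410 ✓

410 = 7² + 19²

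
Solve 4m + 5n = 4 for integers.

Step 1: Check solvability.
gcd(4, 5) = 1
Since 1 divides 4, solutions exist.

Step 2: Apply extended Euclidean algorithm to find gcd.
We find integers such that 4*x0 + 5*y0 = 1

Step 3: Scale the particular solution.
Multiply by 4/1 = 4:
m = -4, n = 4

Step 4: Verify.
4*(-4) + 5*(4) = 4 = 4 ✓

m = -4, n = 4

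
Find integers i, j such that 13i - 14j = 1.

Step 1: Check solvability.
gcd(13, 14) = 1
Since 1 divides 1, solutions exist.

Step 2: Apply extended Euclidean algorithm to find gcd.
We find integers such that 13*x0 + 14*y0 = 1

Step 3: Scale the particular solution.
Multiply by 1/1 = 1:
i = -1, j = -1

Step 4: Verify.
13*(-1) - 14*(-1) = 1 = 1 ✓

i = -1, j = -1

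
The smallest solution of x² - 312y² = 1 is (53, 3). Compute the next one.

Solutions to x² - Dy² = 1 are generated by powers of (x₀ + y₀√D).
The next solution satisfies x₁ + y₁√312 = (x₀ + y₀√312)², giving:
x₁ = x₀² + 312y₀² = 53² + 312·3² = 2809 + 2808 = 5617
y₁ = 2x₀y₀ = 2·53·3 = 318

Verify: 5617² - 312·318² = 31550689 - 31550688 = 1 ✓

x = 5617, y = 318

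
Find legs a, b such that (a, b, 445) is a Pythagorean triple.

We need a² + b² = 445² = 198025.
Trying: 437² + 84² = 190969 + 7056 = 198025 ✓

(437, 84, 445)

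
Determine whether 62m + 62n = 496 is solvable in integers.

Step 1: Compute gcd(62, 62).
gcd(62, 62) = 62

Step 2: Check divisibility.
Does 62 divide 496? 496 = 62 x 8, so yes.

By the theorem on linear Diophantine equations, 62m + 62n = 496 has integer solutions if and only if gcd(62, 62) divides 496. Since 62 | 496, solutions exist.

Yes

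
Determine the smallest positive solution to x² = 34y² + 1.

We seek the smallest positive integers (x, y) with x² - 34y² = 1, i.e., x² = 34y² + 1.
Try successive y values:
y = 1: x² = 34·1² + 1 = 35, not a perfect square
y = 2: x² = 34·2² + 1 = 137, not a perfect square
y = 3: x² = 34·3² + 1 = 307, not a perfect square
... continuing the search (or via continued fractions) ...
y = 6: x² = 34·6² + 1 = 1225, x = 35 ✓

Verify: 35² - 34·6² = 1225 - 1224 = 1 ✓

x = 35, y = 6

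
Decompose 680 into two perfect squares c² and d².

We need to find integers c, d > 0 such that c² + d² = 680.
Trying c = 2: d² = 680 - 2² = 680 - 4 = 676
d = 26
Check: 2² + 26² = 4 + 676 = 680 ✓

680 = 2² + 26²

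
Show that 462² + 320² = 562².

Compute a² + b²:
462² + 320² = 213444 + 102400 = 315844
Compute c²:
562² = 315844
Since 315844 = 315844, it is a Pythagorean triple.

Yes, it is a Pythagorean triple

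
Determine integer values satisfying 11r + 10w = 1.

Step 1: Check solvability.
gcd(11, 10) = 1
Since 1 divides 1, solutions exist.

Step 2: Apply extended Euclidean algorithm to find gcd.
We find integers such that 11*x0 + 10*y0 = 1

Step 3: Scale the particular solution.
Multiply by 1/1 = 1:
r = 1, w = -1

Step 4: Verify.
11*(1) + 10*(-1) = 1 = 1 ✓

r = 1, w = -1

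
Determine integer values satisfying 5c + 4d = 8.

Step 1: Check solvability.
gcd(5, 4) = 1
Since 1 divides 8, solutions exist.

Step 2: Apply extended Euclidean algorithm to find gcd.
We find integers such that 5*x0 + 4*y0 = 1

Step 3: Scale the particular solution.
Multiply by 8/1 = 8:
c = 8, d = -8

Step 4: Verify.
5*(8) + 4*(-8) = 8 = 8 ✓

c = 8, d = -8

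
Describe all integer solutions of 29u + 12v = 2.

Step 1: Compute gcd(29, 12) = 1.
Since 1 divides 2, solutions exist.

Step 2: Find a particular solution using extended Euclidean algorithm.
We get u₀ = 10, v₀ = -24.
Check: 29*10 + 12*-24 = 2 = 2 ✓

Step 3: Write the general solution.
u = 10 + (12/1)t = 10 + 12t
v = -24 - (29/1)t = -24 - 29t
for any integer t.

u = 10 + 12t, v = -24 - 29t for integer t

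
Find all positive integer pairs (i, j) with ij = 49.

The positive divisors of 49 are: 1, 7, 49.
Each divisor d gives the pair (d, 49/d):
(1, 49), (7, 7), (49, 1)

(1, 49), (7, 7), (49, 1)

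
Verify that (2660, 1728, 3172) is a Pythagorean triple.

Compute a² + b² = 2660² + 1728² = 7075600 + 2985984 = 10061584
Compute c² = 3172² = 10061584
Since 10061584 = 10061584, confirmed.

Yes, it is a Pythagorean triple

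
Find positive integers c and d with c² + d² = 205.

We need to find integers c, d > 0 such that c² + d² = 205.
Trying c = 3: d² = 205 - 3² = 205 - 9 = 196
d = 14
Check: 3² + 14² = 9 + 196 = 205 ✓

205 = 3² + 14²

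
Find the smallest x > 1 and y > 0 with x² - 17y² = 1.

We seek the smallest positive integers (x, y) with x² - 17y² = 1, i.e., x² = 17y² + 1.
Try successive y values:
y = 1: x² = 17·1² + 1 = 18, not a perfect square
y = 2: x² = 17·2² + 1 = 69, not a perfect square
y = 3: x² = 17·3² + 1 = 154, not a perfect square
... continuing the search (or via continued fractions) ...
y = 8: x² = 17·8² + 1 = 1089, x = 33 ✓

Verify: 33² - 17·8² = 1089 - 1088 = 1 ✓

x = 33, y = 8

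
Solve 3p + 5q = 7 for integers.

Step 1: Check solvability.
gcd(3, 5) = 1
Since 1 divides 7, solutions exist.

Step 2: Apply extended Euclidean algorithm to find gcd.
We find integers such that 3*x0 + 5*y0 = 1

Step 3: Scale the particular solution.
Multiply by 7/1 = 7:
p = 14, q = -7

Step 4: Verify.
3*(14) + 5*(-7) = 7 = 7 ✓

p = 14, q = -7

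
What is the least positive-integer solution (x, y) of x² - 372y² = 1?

We seek the smallest positive integers (x, y) with x² - 372y² = 1, i.e., x² = 372y² + 1.
Try successive y values:
y = 1: x² = 372·1² + 1 = 373, not a perfect square
y = 2: x² = 372·2² + 1 = 1489, not a perfect square
y = 3: x² = 372·3² + 1 = 3349, not a perfect square
... continuing the search (or via continued fractions) ...
y = 630: x² = 372·630² + 1 = 147646801, x = 12151 ✓

Verify: 12151² - 372·630² = 147646801 - 147646800 = 1 ✓

x = 12151, y = 630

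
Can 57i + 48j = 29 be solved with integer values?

Step 1: Compute gcd(57, 48).
gcd(57, 48) = 3

Step 2: Check divisibility.
Does 3 divide 29? 29 = 3 x 9 + 2, so no.

By the theorem on linear Diophantine equations, 57i + 48j = 29 has integer solutions if and only if gcd(57, 48) divides 29. Since 3 does not divide 29, no solutions exist.

No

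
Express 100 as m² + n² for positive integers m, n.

We need to find integers m, n > 0 such that m² + n² = 100.
Trying m = 6: n² = 100 - 6² = 100 - 36 = 64
n = 8
Check: 6² + 8² = 36 + 64 = 100 ✓

100 = 6² + 8²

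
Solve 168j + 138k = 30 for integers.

Step 1: Check solvability.
gcd(168, 138) = 6
Since 6 divides 30, solutions exist.

Step 2: Apply extended Euclidean algorithm to find gcd.
We find integers such that 168*x0 + 138*y0 = 6

Step 3: Scale the particular solution.
Multiply by 30/6 = 5:
j = -45, k = 55

Step 4: Verify.
168*(-45) + 138*(55) = 30 = 30 ✓

j = -45, k = 55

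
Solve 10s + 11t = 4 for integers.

Step 1: Check solvability.
gcd(10, 11) = 1
Since 1 divides 4, solutions exist.

Step 2: Apply extended Euclidean algorithm to find gcd.
We find integers such that 10*x0 + 11*y0 = 1

Step 3: Scale the particular solution.
Multiply by 4/1 = 4:
s = -4, t = 4

Step 4: Verify.
10*(-4) + 11*(4) = 4 = 4 ✓

s = -4, t = 4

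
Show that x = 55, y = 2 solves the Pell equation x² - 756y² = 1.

Compute x² = 55² = 3025
Compute 756y² = 756·2² = 756·4 = 3024
x² - 756y² = 3025 - 3024 = 1
Since this equals 1, (55, 2) is a solution.

Yes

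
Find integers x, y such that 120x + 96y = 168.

Step 1: Check solvability.
gcd(120, 96) = 24
Since 24 divides 168, solutions exist.

Step 2: Apply extended Euclidean algorithm to find gcd.
We find integers such that 120*x0 + 96*y0 = 24

Step 3: Scale the particular solution.
Multiply by 168/24 = 7:
x = 7, y = -7

Step 4: Verify.
120*(7) + 96*(-7) = 168 = 168 ✓

x = 7, y = -7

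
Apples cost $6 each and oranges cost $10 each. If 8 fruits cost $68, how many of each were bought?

Let a = apples, o = oranges.
a + o = 8
6a + 10o = 68
Substitute o = 8 - a:
6a + 10(8 - a) = 68
(6 - 10)a = 68 - 80
-4a = -12
a = 3, o = 8 - 3 = 5

Apples: 3, Oranges: 5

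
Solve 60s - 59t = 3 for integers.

Step 1: Check solvability.
gcd(60, 59) = 1
Since 1 divides 3, solutions exist.

Step 2: Apply extended Euclidean algorithm to find gcd.
We find integers such that 60*x0 + 59*y0 = 1

Step 3: Scale the particular solution.
Multiply by 3/1 = 3:
s = 3, t = 3

Step 4: Verify.
60*(3) - 59*(3) = 3 = 3 ✓

s = 3, t = 3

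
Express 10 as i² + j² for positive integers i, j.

We need to find integers i, j > 0 such that i² + j² = 10.
Trying i = 1: j² = 10 - 1² = 10 - 1 = 9
j = 3
Check: 1² + 3² = 1 + 9 = 10 ✓

10 = 1² + 3²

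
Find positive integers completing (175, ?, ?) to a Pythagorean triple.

We need the other leg and hypotenuse such that 175² + x² = c².
Take x = 288, c = 337: 175² + 288² = 30625 + 82944 = 113569 = 337² ✓
Triple: (175, 288, 337)

(175, 288, 337)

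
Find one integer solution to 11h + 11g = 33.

Step 1: Check solvability.
gcd(11, 11) = 11
Since 11 divides 33, solutions exist.

Step 2: Apply extended Euclidean algorithm to find gcd.
We find integers such that 11*x0 + 11*y0 = 11

Step 3: Scale the particular solution.
Multiply by 33/11 = 3:
h = 0, g = 3

Step 4: Verify.
11*(0) + 11*(3) = 33 = 33 ✓

h = 0, g = 3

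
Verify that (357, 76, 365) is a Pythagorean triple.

Compute a² + b²:
357² + 76² = 127449 + 5776 = 133225
Compute c²:
365² = 133225
Since 133225 = 133225, it is a Pythagorean triple.

Yes, it is a Pythagorean triple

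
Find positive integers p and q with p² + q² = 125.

We need to find integers p, q > 0 such that p² + q² = 125.
Trying p = 2: q² = 125 - 2² = 125 - 4 = 121
q = 11
Check: 2² + 11² = 4 + 121 = 125 ✓

125 = 2² + 11²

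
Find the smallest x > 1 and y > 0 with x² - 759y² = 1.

We seek the smallest positive integers (x, y) with x² - 759y² = 1, i.e., x² = 759y² + 1.
Try successive y values:
y = 1: x² = 759·1² + 1 = 760, not a perfect square
y = 2: x² = 759·2² + 1 = 3037, not a perfect square
y = 3: x² = 759·3² + 1 = 6832, not a perfect square
... continuing the search (or via continued fractions) ...
y = 20: x² = 759·20² + 1 = 303601, x = 551 ✓

Verify: 551² - 759·20² = 303601 - 303600 = 1 ✓

x = 551, y = 20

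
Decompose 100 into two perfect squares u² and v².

We need to find integers u, v > 0 such that u² + v² = 100.
Trying u = 6: v² = 100 - 6² = 100 - 36 = 64
v = 8
Check: 6² + 8² = 36 + 64 = 100 ✓

100 = 6² + 8²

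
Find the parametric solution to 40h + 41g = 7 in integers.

Step 1: Compute gcd(40, 41) = 1.
Since 1 divides 7, solutions exist.

Step 2: Find a particular solution using extended Euclidean algorithm.
We get h₀ = -7, g₀ = 7.
Check: 40*-7 + 41*7 = 7 = 7 ✓

Step 3: Write the general solution.
h = -7 + (41/1)t = -7 + 41t
g = 7 - (40/1)t = 7 - 40t
for any integer t.

h = -7 + 41t, g = 7 - 40t for integer t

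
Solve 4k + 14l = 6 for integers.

Step 1: Check solvability.
gcd(4, 14) = 2
Since 2 divides 6, solutions exist.

Step 2: Apply extended Euclidean algorithm to find gcd.
We find integers such that 4*x0 + 14*y0 = 2

Step 3: Scale the particular solution.
Multiply by 6/2 = 3:
k = -9, l = 3

Step 4: Verify.
4*(-9) + 14*(3) = 6 = 6 ✓

k = -9, l = 3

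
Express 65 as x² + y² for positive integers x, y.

We need to find integers x, y > 0 such that x² + y² = 65.
Trying x = 1: y² = 65 - 1² = 65 - 1 = 64
y = 8
Check: 1² + 8² = 1 + 64 = 65 ✓

65 = 1² + 8²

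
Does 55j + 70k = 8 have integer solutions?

Step 1: Compute gcd(55, 70).
gcd(55, 70) = 5

Step 2: Check divisibility.
Does 5 divide 8? 8 = 5 x 1 + 3, so no.

By the theorem on linear Diophantine equations, 55j + 70k = 8 has integer solutions if and only if gcd(55, 70) divides 8. Since 5 does not divide 8, no solutions exist.

No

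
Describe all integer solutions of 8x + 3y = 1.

Step 1: Compute gcd(8, 3) = 1.
Since 1 divides 1, solutions exist.

Step 2: Find a particular solution using extended Euclidean algorithm.
We get x₀ = -1, y₀ = 3.
Check: 8*-1 + 3*3 = 1 = 1 ✓

Step 3: Write the general solution.
x = -1 + (3/1)t = -1 + 3t
y = 3 - (8/1)t = 3 - 8t
for any integer t.

x = -1 + 3t, y = 3 - 8t for integer t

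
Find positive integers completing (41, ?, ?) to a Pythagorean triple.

We need the other leg and hypotenuse such that 41² + x² = c².
Take x = 840, c = 841: 41² + 840² = 1681 + 705600 = 707281 = 841² ✓
Triple: (41, 840, 841)

(41, 840, 841)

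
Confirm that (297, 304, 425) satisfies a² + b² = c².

Compute a² + b² = 297² + 304² = 88209 + 92416 = 180625
Compute c² = 425² = 180625
Since 180625 = 180625, confirmed.

Yes, it is a Pythagorean triple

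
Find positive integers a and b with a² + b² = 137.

We need to find integers a, b > 0 such that a² + b² = 137.
Trying a = 4: b² = 137 - 4² = 137 - 16 = 121
b = 11
Check: 4² + 11² = 16 + 121 = 137 ✓

137 = 4² + 11²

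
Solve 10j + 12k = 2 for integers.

Step 1: Check solvability.
gcd(10, 12) = 2
Since 2 divides 2, solutions exist.

Step 2: Apply extended Euclidean algorithm to find gcd.
We find integers such that 10*x0 + 12*y0 = 2

Step 3: Scale the particular solution.
Multiply by 2/2 = 1:
j = -1, k = 1

Step 4: Verify.
10*(-1) + 12*(1) = 2 = 2 ✓

j = -1, k = 1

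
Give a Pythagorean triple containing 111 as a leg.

We need the other leg and hypotenuse such that 111² + x² = c².
Take x = 680, c = 689: 111² + 680² = 12321 + 462400 = 474721 = 689² ✓
Triple: (111, 680, 689)

(111, 680, 689)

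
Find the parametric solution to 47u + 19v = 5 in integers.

Step 1: Compute gcd(47, 19) = 1.
Since 1 divides 5, solutions exist.

Step 2: Find a particular solution using extended Euclidean algorithm.
We get u₀ = -10, v₀ = 25.
Check: 47*-10 + 19*25 = 5 = 5 ✓

Step 3: Write the general solution.
u = -10 + (19/1)t = -10 + 19t
v = 25 - (47/1)t = 25 - 47t
for any integer t.

u = -10 + 19t, v = 25 - 47t for integer t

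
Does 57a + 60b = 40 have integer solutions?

Step 1: Compute gcd(57, 60).
gcd(57, 60) = 3

Step 2: Check divisibility.
Does 3 divide 40? 40 = 3 x 13 + 1, so no.

By the theorem on linear Diophantine equations, 57a + 60b = 40 has integer solutions if and only if gcd(57, 60) divides 40. Since 3 does not divide 40, no solutions exist.

No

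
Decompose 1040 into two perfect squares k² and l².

We need to find integers k, l > 0 such that k² + l² = 1040.
Trying k = 4: l² = 1040 - 4² = 1040 - 16 = 1024
l = 32
Check: 4² + 32² = 16 + 1024 = 1040 ✓

1040 = 4² + 32²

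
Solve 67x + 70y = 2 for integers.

Step 1: Check solvability.
gcd(67, 70) = 1
Since 1 divides 2, solutions exist.

Step 2: Apply extended Euclidean algorithm to find gcd.
We find integers such that 67*x0 + 70*y0 = 1

Step 3: Scale the particular solution.
Multiply by 2/1 = 2:
x = 46, y = -44

Step 4: Verify.
67*(46) + 70*(-44) = 2 = 2 ✓

x = 46, y = -44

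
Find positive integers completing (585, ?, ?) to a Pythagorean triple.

We need the other leg and hypotenuse such that 585² + x² = c².
Take x = 84, c = 591: 585² + 84² = 342225 + 7056 = 349281 = 591² ✓
Triple: (585, 84, 591)

(585, 84, 591)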